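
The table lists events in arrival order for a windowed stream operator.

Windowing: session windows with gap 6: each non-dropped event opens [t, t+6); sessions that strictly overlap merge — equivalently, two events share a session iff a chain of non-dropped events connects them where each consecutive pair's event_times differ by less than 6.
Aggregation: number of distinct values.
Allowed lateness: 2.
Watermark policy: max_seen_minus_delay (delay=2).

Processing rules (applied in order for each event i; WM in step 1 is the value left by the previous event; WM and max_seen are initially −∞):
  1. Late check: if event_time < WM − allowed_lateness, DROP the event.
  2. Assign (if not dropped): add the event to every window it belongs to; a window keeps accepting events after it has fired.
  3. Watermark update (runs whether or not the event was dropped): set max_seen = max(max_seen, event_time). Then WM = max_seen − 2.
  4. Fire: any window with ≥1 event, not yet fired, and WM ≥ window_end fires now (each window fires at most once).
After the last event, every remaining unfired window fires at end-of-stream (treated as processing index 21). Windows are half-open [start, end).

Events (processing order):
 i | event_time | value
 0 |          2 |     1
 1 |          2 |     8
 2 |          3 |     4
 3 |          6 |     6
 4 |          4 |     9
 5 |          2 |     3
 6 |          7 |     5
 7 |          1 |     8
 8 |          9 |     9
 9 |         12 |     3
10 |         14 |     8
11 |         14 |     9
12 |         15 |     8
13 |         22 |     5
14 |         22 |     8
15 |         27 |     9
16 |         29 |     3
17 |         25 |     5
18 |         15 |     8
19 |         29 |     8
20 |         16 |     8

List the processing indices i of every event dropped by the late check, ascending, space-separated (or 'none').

i=0 t=2 v=1: → [2,8); WM=0
i=1 t=2 v=8: → [2,8); WM=0
i=2 t=3 v=4: → [2,9); WM=1
i=3 t=6 v=6: → [2,12); WM=4
i=4 t=4 v=9: → [2,12); WM=4
i=5 t=2 v=3: → [2,12); WM=4
i=6 t=7 v=5: → [2,13); WM=5
i=7 t=1 v=8: DROP (t<5-2); WM=5
i=8 t=9 v=9: → [2,15); WM=7
i=9 t=12 v=3: → [2,18); WM=10
i=10 t=14 v=8: → [2,20); WM=12
i=11 t=14 v=9: → [2,20); WM=12
i=12 t=15 v=8: → [2,21); WM=13
i=13 t=22 v=5: → [22,28); WM=20
i=14 t=22 v=8: → [22,28); WM=20
i=15 t=27 v=9: → [22,33); WM=25
i=16 t=29 v=3: → [22,35); WM=27
i=17 t=25 v=5: → [22,35); WM=27
i=18 t=15 v=8: DROP (t<27-2); WM=27
i=19 t=29 v=8: → [22,35); WM=27
i=20 t=16 v=8: DROP (t<27-2); WM=27

7 18 20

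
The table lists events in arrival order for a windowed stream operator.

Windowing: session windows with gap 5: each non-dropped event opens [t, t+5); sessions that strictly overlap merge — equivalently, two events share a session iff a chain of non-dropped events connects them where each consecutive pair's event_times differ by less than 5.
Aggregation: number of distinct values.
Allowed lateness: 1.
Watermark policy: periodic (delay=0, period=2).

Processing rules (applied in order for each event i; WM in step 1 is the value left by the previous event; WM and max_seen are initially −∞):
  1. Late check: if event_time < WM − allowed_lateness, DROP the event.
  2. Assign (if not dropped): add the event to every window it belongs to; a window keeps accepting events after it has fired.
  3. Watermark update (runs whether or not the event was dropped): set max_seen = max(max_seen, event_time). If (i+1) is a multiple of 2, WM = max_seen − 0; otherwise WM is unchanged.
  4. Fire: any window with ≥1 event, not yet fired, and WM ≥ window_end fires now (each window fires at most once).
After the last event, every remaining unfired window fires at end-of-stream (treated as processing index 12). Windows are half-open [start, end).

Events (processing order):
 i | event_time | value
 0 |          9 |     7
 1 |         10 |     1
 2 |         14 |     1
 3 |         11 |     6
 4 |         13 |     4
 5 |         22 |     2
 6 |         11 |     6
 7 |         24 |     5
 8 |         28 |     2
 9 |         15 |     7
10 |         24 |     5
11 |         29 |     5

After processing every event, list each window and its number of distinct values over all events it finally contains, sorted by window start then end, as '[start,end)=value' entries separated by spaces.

i=0 t=9 v=7: → [9,14); WM=−∞
i=1 t=10 v=1: → [9,15); WM=10
i=2 t=14 v=1: → [9,19); WM=10
i=3 t=11 v=6: → [9,19); WM=14
i=4 t=13 v=4: → [9,19); WM=14
i=5 t=22 v=2: → [22,27); WM=22
i=6 t=11 v=6: DROP (t<22-1); WM=22
i=7 t=24 v=5: → [22,29); WM=24
i=8 t=28 v=2: → [22,33); WM=24
i=9 t=15 v=7: DROP (t<24-1); WM=28
i=10 t=24 v=5: DROP (t<28-1); WM=28
i=11 t=29 v=5: → [22,34); WM=29

[9,19)=4 [22,34)=2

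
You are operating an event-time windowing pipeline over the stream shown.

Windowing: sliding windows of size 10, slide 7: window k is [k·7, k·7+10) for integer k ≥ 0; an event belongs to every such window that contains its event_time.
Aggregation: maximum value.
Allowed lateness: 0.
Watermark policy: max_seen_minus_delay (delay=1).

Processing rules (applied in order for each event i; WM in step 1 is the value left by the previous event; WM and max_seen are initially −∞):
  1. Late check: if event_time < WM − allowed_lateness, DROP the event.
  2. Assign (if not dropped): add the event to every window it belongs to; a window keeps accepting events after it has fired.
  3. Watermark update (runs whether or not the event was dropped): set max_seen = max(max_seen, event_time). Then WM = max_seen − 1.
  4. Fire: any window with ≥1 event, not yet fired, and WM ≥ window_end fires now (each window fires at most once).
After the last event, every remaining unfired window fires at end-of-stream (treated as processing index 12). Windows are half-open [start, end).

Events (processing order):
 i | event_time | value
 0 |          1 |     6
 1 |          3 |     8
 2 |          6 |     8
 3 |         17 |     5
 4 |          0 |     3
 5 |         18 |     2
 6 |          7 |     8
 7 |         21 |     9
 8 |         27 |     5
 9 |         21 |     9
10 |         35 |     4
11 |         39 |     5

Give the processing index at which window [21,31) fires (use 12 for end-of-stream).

10

i=0 t=1 v=6: → [0,10); WM=0
i=1 t=3 v=8: → [0,10); WM=2
i=2 t=6 v=8: → [0,10); WM=5
i=3 t=17 v=5: → [14,24); WM=16; [0,10) fires=8
i=4 t=0 v=3: DROP (t<16-0); WM=16
i=5 t=18 v=2: → [14,24); WM=17
i=6 t=7 v=8: DROP (t<17-0); WM=17
i=7 t=21 v=9: → [21,31),[14,24); WM=20
i=8 t=27 v=5: → [21,31); WM=26; [14,24) fires=9
i=9 t=21 v=9: DROP (t<26-0); WM=26
i=10 t=35 v=4: → [35,45),[28,38); WM=34; [21,31) fires=9
i=11 t=39 v=5: → [35,45); WM=38; [28,38) fires=4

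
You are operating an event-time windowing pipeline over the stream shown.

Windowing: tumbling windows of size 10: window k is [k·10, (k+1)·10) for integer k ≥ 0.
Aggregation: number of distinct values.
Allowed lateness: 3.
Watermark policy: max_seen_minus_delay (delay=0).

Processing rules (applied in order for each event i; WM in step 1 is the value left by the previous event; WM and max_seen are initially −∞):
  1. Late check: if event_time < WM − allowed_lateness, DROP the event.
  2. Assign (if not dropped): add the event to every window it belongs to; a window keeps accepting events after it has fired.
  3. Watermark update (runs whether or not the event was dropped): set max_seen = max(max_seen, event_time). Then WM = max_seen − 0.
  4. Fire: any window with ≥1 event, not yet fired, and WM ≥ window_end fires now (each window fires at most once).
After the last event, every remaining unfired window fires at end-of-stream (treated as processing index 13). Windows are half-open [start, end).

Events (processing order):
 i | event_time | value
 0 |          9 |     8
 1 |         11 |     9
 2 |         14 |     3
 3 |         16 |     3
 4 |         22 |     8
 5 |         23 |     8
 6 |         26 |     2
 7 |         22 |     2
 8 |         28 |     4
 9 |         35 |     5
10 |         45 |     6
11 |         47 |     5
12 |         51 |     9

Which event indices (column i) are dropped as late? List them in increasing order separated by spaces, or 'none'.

i=0 t=9 v=8: → [0,10); WM=9
i=1 t=11 v=9: → [10,20); WM=11; [0,10) fires=1
i=2 t=14 v=3: → [10,20); WM=14
i=3 t=16 v=3: → [10,20); WM=16
i=4 t=22 v=8: → [20,30); WM=22; [10,20) fires=2
i=5 t=23 v=8: → [20,30); WM=23
i=6 t=26 v=2: → [20,30); WM=26
i=7 t=22 v=2: DROP (t<26-3); WM=26
i=8 t=28 v=4: → [20,30); WM=28
i=9 t=35 v=5: → [30,40); WM=35; [20,30) fires=3
i=10 t=45 v=6: → [40,50); WM=45; [30,40) fires=1
i=11 t=47 v=5: → [40,50); WM=47
i=12 t=51 v=9: → [50,60); WM=51; [40,50) fires=2

7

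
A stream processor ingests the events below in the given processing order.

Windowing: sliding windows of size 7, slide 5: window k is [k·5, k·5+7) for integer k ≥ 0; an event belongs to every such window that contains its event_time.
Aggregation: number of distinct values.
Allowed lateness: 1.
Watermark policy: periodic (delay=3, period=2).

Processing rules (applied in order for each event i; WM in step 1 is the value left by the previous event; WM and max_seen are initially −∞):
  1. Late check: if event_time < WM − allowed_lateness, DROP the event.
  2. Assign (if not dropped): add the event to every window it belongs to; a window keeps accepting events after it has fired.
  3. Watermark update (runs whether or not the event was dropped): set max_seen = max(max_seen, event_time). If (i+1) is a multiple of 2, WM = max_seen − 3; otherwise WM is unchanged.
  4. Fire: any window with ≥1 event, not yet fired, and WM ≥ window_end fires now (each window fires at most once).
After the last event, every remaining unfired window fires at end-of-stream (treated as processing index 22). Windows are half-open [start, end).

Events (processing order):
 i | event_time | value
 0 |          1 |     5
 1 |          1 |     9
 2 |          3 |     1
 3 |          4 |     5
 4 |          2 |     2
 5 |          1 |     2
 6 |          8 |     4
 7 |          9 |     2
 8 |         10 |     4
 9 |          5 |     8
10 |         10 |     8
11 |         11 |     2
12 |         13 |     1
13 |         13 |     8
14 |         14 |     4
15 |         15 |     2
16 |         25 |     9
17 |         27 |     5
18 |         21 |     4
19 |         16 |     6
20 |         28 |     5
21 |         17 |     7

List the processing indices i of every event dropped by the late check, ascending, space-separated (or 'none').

i=0 t=1 v=5: → [0,7); WM=−∞
i=1 t=1 v=9: → [0,7); WM=-2
i=2 t=3 v=1: → [0,7); WM=-2
i=3 t=4 v=5: → [0,7); WM=1
i=4 t=2 v=2: → [0,7); WM=1
i=5 t=1 v=2: → [0,7); WM=1
i=6 t=8 v=4: → [5,12); WM=1
i=7 t=9 v=2: → [5,12); WM=6
i=8 t=10 v=4: → [10,17),[5,12); WM=6
i=9 t=5 v=8: → [5,12),[0,7); WM=7; [0,7) fires=5
i=10 t=10 v=8: → [10,17),[5,12); WM=7
i=11 t=11 v=2: → [10,17),[5,12); WM=8
i=12 t=13 v=1: → [10,17); WM=8
i=13 t=13 v=8: → [10,17); WM=10
i=14 t=14 v=4: → [10,17); WM=10
i=15 t=15 v=2: → [15,22),[10,17); WM=12; [5,12) fires=3
i=16 t=25 v=9: → [25,32),[20,27); WM=12
i=17 t=27 v=5: → [25,32); WM=24; [10,17) fires=4 [15,22) fires=1
i=18 t=21 v=4: DROP (t<24-1); WM=24
i=19 t=16 v=6: DROP (t<24-1); WM=24
i=20 t=28 v=5: → [25,32); WM=24
i=21 t=17 v=7: DROP (t<24-1); WM=25

18 19 21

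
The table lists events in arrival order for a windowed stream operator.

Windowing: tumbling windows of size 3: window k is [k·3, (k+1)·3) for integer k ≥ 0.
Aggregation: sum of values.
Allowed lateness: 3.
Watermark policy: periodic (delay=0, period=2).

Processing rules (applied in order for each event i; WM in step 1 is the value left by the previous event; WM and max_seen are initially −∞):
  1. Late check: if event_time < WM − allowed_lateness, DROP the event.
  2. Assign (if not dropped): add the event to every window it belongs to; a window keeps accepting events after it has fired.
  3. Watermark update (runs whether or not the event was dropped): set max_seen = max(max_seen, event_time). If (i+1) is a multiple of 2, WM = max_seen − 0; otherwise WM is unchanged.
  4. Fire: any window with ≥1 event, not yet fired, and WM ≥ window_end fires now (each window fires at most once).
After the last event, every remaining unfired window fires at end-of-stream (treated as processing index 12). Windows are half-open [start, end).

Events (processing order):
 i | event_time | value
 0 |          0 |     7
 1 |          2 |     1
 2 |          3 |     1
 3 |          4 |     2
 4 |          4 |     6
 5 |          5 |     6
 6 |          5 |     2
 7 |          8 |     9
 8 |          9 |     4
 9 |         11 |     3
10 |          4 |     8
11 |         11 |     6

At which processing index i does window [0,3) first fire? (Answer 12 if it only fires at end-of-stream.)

i=0 t=0 v=7: → [0,3); WM=−∞
i=1 t=2 v=1: → [0,3); WM=2
i=2 t=3 v=1: → [3,6); WM=2
i=3 t=4 v=2: → [3,6); WM=4; [0,3) fires=8
i=4 t=4 v=6: → [3,6); WM=4
i=5 t=5 v=6: → [3,6); WM=5
i=6 t=5 v=2: → [3,6); WM=5
i=7 t=8 v=9: → [6,9); WM=8; [3,6) fires=17
i=8 t=9 v=4: → [9,12); WM=8
i=9 t=11 v=3: → [9,12); WM=11; [6,9) fires=9
i=10 t=4 v=8: DROP (t<11-3); WM=11
i=11 t=11 v=6: → [9,12); WM=11

3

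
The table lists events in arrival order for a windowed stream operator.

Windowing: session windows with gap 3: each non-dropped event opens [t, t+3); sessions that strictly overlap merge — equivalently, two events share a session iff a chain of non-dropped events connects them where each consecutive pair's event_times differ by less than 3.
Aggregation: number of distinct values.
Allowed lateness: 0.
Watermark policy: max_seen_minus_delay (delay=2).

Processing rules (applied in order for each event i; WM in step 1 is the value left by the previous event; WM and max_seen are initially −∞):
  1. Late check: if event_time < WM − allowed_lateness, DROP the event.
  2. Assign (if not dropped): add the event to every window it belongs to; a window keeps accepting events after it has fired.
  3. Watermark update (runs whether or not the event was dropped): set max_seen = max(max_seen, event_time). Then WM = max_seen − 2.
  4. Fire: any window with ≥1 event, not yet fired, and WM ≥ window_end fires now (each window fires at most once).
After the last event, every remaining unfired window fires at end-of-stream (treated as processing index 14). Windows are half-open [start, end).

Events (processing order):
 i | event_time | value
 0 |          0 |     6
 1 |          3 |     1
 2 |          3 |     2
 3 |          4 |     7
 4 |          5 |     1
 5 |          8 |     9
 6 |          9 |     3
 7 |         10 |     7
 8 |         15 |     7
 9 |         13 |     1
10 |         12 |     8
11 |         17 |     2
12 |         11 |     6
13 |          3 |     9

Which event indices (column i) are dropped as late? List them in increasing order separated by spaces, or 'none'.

i=0 t=0 v=6: → [0,3); WM=-2
i=1 t=3 v=1: → [3,6); WM=1
i=2 t=3 v=2: → [3,6); WM=1
i=3 t=4 v=7: → [3,7); WM=2
i=4 t=5 v=1: → [3,8); WM=3
i=5 t=8 v=9: → [8,11); WM=6
i=6 t=9 v=3: → [8,12); WM=7
i=7 t=10 v=7: → [8,13); WM=8
i=8 t=15 v=7: → [15,18); WM=13
i=9 t=13 v=1: → [13,18); WM=13
i=10 t=12 v=8: DROP (t<13-0); WM=13
i=11 t=17 v=2: → [13,20); WM=15
i=12 t=11 v=6: DROP (t<15-0); WM=15
i=13 t=3 v=9: DROP (t<15-0); WM=15

10 12 13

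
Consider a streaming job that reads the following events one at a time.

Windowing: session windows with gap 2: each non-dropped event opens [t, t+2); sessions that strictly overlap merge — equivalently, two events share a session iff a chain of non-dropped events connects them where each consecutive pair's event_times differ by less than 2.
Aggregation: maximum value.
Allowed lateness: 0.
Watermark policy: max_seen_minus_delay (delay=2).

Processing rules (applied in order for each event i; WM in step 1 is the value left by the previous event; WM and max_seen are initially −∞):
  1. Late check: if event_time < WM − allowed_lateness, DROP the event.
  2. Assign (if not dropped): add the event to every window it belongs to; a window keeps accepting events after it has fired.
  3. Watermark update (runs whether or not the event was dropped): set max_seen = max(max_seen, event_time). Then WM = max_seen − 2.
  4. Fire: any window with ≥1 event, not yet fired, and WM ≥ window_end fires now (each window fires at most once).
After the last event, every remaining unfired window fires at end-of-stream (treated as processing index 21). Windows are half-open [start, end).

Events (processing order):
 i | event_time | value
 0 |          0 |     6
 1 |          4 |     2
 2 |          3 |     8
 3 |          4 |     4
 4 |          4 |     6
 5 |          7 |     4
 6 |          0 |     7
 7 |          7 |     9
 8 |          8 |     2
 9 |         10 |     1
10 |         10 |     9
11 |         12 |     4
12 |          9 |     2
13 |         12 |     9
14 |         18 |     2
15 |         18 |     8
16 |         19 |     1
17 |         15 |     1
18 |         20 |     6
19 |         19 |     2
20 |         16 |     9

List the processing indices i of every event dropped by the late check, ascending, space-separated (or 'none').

i=0 t=0 v=6: → [0,2); WM=-2
i=1 t=4 v=2: → [4,6); WM=2
i=2 t=3 v=8: → [3,6); WM=2
i=3 t=4 v=4: → [3,6); WM=2
i=4 t=4 v=6: → [3,6); WM=2
i=5 t=7 v=4: → [7,9); WM=5
i=6 t=0 v=7: DROP (t<5-0); WM=5
i=7 t=7 v=9: → [7,9); WM=5
i=8 t=8 v=2: → [7,10); WM=6
i=9 t=10 v=1: → [10,12); WM=8
i=10 t=10 v=9: → [10,12); WM=8
i=11 t=12 v=4: → [12,14); WM=10
i=12 t=9 v=2: DROP (t<10-0); WM=10
i=13 t=12 v=9: → [12,14); WM=10
i=14 t=18 v=2: → [18,20); WM=16
i=15 t=18 v=8: → [18,20); WM=16
i=16 t=19 v=1: → [18,21); WM=17
i=17 t=15 v=1: DROP (t<17-0); WM=17
i=18 t=20 v=6: → [18,22); WM=18
i=19 t=19 v=2: → [18,22); WM=18
i=20 t=16 v=9: DROP (t<18-0); WM=18

6 12 17 20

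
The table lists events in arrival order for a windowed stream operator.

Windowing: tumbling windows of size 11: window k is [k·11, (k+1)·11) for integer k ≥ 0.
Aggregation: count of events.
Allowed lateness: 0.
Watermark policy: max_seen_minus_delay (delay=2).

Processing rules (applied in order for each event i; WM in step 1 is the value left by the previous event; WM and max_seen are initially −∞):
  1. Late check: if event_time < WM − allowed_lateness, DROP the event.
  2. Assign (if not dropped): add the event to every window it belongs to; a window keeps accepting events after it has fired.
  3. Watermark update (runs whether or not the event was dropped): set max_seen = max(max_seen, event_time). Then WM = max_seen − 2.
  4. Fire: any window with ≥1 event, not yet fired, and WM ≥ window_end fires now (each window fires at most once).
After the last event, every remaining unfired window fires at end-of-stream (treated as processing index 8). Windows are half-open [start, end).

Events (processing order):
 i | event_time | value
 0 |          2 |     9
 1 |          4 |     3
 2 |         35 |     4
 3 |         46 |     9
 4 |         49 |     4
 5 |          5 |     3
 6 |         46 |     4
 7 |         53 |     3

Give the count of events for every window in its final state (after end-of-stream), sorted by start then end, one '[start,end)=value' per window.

[0,11)=2 [33,44)=1 [44,55)=3

i=0 t=2 v=9: → [0,11); WM=0
i=1 t=4 v=3: → [0,11); WM=2
i=2 t=35 v=4: → [33,44); WM=33; [0,11) fires=2
i=3 t=46 v=9: → [44,55); WM=44; [33,44) fires=1
i=4 t=49 v=4: → [44,55); WM=47
i=5 t=5 v=3: DROP (t<47-0); WM=47
i=6 t=46 v=4: DROP (t<47-0); WM=47
i=7 t=53 v=3: → [44,55); WM=51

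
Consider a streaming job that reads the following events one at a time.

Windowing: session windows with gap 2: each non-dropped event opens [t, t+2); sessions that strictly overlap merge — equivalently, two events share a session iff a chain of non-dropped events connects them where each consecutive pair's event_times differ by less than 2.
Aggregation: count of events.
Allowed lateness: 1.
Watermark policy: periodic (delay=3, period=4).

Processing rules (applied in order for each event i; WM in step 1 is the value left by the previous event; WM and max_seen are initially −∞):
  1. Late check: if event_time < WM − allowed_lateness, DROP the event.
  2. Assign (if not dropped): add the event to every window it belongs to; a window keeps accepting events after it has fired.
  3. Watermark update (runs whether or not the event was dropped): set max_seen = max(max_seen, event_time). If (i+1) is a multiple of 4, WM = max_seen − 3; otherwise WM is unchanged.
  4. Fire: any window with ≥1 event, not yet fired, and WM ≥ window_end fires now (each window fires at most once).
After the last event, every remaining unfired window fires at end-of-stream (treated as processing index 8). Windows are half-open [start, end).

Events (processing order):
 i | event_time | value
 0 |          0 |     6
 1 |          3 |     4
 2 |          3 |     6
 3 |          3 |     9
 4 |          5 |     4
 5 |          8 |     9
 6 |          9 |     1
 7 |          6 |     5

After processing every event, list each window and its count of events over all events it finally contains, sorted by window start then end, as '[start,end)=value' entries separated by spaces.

i=0 t=0 v=6: → [0,2); WM=−∞
i=1 t=3 v=4: → [3,5); WM=−∞
i=2 t=3 v=6: → [3,5); WM=−∞
i=3 t=3 v=9: → [3,5); WM=0
i=4 t=5 v=4: → [5,7); WM=0
i=5 t=8 v=9: → [8,10); WM=0
i=6 t=9 v=1: → [8,11); WM=0
i=7 t=6 v=5: → [5,8); WM=6

[0,2)=1 [3,5)=3 [5,8)=2 [8,11)=2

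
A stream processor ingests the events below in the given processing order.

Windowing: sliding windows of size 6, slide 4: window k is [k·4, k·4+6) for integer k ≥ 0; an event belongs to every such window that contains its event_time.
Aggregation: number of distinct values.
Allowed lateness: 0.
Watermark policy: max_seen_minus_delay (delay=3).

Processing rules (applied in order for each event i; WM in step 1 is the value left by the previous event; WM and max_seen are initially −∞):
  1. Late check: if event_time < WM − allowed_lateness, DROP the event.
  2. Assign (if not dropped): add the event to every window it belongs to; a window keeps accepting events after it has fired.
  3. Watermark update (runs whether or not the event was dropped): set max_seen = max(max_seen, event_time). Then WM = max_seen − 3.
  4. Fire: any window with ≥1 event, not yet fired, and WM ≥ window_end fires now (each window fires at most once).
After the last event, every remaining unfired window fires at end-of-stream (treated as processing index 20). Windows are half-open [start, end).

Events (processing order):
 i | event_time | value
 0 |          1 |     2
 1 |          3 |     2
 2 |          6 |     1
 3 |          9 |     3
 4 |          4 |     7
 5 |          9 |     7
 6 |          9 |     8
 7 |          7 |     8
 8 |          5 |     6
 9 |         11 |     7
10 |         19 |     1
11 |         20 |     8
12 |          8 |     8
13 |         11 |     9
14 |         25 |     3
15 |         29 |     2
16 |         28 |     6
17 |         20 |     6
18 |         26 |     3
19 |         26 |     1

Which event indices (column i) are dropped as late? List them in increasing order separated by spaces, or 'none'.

4 8 12 13 17

i=0 t=1 v=2: → [0,6); WM=-2
i=1 t=3 v=2: → [0,6); WM=0
i=2 t=6 v=1: → [4,10); WM=3
i=3 t=9 v=3: → [8,14),[4,10); WM=6; [0,6) fires=1
i=4 t=4 v=7: DROP (t<6-0); WM=6
i=5 t=9 v=7: → [8,14),[4,10); WM=6
i=6 t=9 v=8: → [8,14),[4,10); WM=6
i=7 t=7 v=8: → [4,10); WM=6
i=8 t=5 v=6: DROP (t<6-0); WM=6
i=9 t=11 v=7: → [8,14); WM=8
i=10 t=19 v=1: → [16,22); WM=16; [4,10) fires=4 [8,14) fires=3
i=11 t=20 v=8: → [20,26),[16,22); WM=17
i=12 t=8 v=8: DROP (t<17-0); WM=17
i=13 t=11 v=9: DROP (t<17-0); WM=17
i=14 t=25 v=3: → [24,30),[20,26); WM=22; [16,22) fires=2
i=15 t=29 v=2: → [28,34),[24,30); WM=26; [20,26) fires=2
i=16 t=28 v=6: → [28,34),[24,30); WM=26
i=17 t=20 v=6: DROP (t<26-0); WM=26
i=18 t=26 v=3: → [24,30); WM=26
i=19 t=26 v=1: → [24,30); WM=26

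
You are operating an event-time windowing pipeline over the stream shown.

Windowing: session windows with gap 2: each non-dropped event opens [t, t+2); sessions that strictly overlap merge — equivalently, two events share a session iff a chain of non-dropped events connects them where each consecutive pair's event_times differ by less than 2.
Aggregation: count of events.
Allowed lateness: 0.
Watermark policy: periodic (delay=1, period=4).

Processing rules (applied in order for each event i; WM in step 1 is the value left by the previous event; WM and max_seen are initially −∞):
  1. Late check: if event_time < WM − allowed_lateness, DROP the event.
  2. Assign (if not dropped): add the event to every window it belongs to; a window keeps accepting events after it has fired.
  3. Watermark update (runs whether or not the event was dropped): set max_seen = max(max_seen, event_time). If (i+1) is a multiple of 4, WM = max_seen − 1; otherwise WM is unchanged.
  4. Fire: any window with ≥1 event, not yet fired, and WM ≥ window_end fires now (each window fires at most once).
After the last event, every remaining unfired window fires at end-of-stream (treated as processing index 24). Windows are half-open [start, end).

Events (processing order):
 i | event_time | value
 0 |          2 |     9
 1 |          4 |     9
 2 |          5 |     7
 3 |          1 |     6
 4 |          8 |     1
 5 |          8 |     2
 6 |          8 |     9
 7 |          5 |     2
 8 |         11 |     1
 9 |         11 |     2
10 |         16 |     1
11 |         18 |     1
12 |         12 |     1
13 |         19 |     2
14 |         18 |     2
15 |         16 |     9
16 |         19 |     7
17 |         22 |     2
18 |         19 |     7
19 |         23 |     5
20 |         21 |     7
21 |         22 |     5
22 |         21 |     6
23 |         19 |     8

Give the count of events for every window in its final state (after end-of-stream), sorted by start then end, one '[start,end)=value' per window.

i=0 t=2 v=9: → [2,4); WM=−∞
i=1 t=4 v=9: → [4,6); WM=−∞
i=2 t=5 v=7: → [4,7); WM=−∞
i=3 t=1 v=6: → [1,4); WM=4
i=4 t=8 v=1: → [8,10); WM=4
i=5 t=8 v=2: → [8,10); WM=4
i=6 t=8 v=9: → [8,10); WM=4
i=7 t=5 v=2: → [4,7); WM=7
i=8 t=11 v=1: → [11,13); WM=7
i=9 t=11 v=2: → [11,13); WM=7
i=10 t=16 v=1: → [16,18); WM=7
i=11 t=18 v=1: → [18,20); WM=17
i=12 t=12 v=1: DROP (t<17-0); WM=17
i=13 t=19 v=2: → [18,21); WM=17
i=14 t=18 v=2: → [18,21); WM=17
i=15 t=16 v=9: DROP (t<17-0); WM=18
i=16 t=19 v=7: → [18,21); WM=18
i=17 t=22 v=2: → [22,24); WM=18
i=18 t=19 v=7: → [18,21); WM=18
i=19 t=23 v=5: → [22,25); WM=22
i=20 t=21 v=7: DROP (t<22-0); WM=22
i=21 t=22 v=5: → [22,25); WM=22
i=22 t=21 v=6: DROP (t<22-0); WM=22
i=23 t=19 v=8: DROP (t<22-0); WM=22

[1,4)=2 [4,7)=3 [8,10)=3 [11,13)=2 [16,18)=1 [18,21)=5 [22,25)=3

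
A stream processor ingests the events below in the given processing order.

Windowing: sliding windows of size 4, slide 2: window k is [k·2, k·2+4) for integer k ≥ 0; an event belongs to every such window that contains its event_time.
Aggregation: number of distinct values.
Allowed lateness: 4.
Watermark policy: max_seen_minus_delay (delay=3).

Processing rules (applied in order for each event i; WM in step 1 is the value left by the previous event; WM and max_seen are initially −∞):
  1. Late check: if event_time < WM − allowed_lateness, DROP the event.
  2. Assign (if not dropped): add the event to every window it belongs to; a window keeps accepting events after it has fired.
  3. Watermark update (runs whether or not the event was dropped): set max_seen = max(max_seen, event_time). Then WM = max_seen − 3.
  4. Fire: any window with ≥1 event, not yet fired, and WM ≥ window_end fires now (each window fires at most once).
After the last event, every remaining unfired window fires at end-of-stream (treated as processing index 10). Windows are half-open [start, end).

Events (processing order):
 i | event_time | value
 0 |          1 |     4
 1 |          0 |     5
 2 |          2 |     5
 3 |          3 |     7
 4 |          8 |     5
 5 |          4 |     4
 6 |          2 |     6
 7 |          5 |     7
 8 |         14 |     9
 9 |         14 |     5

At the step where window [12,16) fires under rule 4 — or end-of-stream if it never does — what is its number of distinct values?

2

i=0 t=1 v=4: → [0,4); WM=-2
i=1 t=0 v=5: → [0,4); WM=-2
i=2 t=2 v=5: → [2,6),[0,4); WM=-1
i=3 t=3 v=7: → [2,6),[0,4); WM=0
i=4 t=8 v=5: → [8,12),[6,10); WM=5; [0,4) fires=3
i=5 t=4 v=4: → [4,8),[2,6); WM=5
i=6 t=2 v=6: → [2,6),[0,4); WM=5
i=7 t=5 v=7: → [4,8),[2,6); WM=5
i=8 t=14 v=9: → [14,18),[12,16); WM=11; [2,6) fires=4 [4,8) fires=2 [6,10) fires=1
i=9 t=14 v=5: → [14,18),[12,16); WM=11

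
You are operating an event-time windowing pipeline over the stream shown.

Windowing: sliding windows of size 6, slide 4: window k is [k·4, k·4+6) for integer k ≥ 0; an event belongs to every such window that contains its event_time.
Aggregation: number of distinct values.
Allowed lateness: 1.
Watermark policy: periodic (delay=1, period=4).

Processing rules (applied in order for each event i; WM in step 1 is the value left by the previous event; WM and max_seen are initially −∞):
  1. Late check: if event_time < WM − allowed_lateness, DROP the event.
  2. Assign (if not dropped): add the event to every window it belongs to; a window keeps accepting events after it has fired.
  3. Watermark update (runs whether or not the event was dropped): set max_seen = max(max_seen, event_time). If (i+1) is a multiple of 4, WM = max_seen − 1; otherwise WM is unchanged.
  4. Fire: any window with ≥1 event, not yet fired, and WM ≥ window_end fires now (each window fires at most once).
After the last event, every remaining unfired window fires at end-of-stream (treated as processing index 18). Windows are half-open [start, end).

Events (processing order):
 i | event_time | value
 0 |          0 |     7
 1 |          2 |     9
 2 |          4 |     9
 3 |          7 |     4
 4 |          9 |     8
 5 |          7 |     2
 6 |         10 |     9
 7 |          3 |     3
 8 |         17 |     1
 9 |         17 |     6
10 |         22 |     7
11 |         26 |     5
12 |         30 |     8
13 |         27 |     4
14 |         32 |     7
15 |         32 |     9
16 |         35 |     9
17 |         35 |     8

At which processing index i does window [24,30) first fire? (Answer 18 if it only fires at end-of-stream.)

15

i=0 t=0 v=7: → [0,6); WM=−∞
i=1 t=2 v=9: → [0,6); WM=−∞
i=2 t=4 v=9: → [4,10),[0,6); WM=−∞
i=3 t=7 v=4: → [4,10); WM=6; [0,6) fires=2
i=4 t=9 v=8: → [8,14),[4,10); WM=6
i=5 t=7 v=2: → [4,10); WM=6
i=6 t=10 v=9: → [8,14); WM=6
i=7 t=3 v=3: DROP (t<6-1); WM=9
i=8 t=17 v=1: → [16,22),[12,18); WM=9
i=9 t=17 v=6: → [16,22),[12,18); WM=9
i=10 t=22 v=7: → [20,26); WM=9
i=11 t=26 v=5: → [24,30); WM=25; [4,10) fires=4 [8,14) fires=2 [12,18) fires=2 [16,22) fires=2
i=12 t=30 v=8: → [28,34); WM=25
i=13 t=27 v=4: → [24,30); WM=25
i=14 t=32 v=7: → [32,38),[28,34); WM=25
i=15 t=32 v=9: → [32,38),[28,34); WM=31; [20,26) fires=1 [24,30) fires=2
i=16 t=35 v=9: → [32,38); WM=31
i=17 t=35 v=8: → [32,38); WM=31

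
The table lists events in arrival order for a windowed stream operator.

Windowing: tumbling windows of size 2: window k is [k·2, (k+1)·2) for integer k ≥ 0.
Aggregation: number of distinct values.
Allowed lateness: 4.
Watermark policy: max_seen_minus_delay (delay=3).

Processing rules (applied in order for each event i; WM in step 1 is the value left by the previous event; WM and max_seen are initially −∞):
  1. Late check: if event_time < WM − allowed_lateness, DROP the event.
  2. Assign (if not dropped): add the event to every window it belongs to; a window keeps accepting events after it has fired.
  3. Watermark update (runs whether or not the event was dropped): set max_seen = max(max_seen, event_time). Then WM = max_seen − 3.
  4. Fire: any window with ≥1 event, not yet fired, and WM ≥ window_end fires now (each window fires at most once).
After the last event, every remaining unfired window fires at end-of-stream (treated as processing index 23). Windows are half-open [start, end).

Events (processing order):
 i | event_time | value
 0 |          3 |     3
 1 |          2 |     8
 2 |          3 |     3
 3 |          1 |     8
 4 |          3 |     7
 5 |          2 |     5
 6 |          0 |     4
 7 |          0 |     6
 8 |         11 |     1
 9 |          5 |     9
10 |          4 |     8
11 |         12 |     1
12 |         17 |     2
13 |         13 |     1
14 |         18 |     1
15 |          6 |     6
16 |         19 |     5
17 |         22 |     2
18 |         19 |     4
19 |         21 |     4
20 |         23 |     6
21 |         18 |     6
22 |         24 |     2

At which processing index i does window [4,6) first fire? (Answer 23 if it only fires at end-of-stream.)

9

i=0 t=3 v=3: → [2,4); WM=0
i=1 t=2 v=8: → [2,4); WM=0
i=2 t=3 v=3: → [2,4); WM=0
i=3 t=1 v=8: → [0,2); WM=0
i=4 t=3 v=7: → [2,4); WM=0
i=5 t=2 v=5: → [2,4); WM=0
i=6 t=0 v=4: → [0,2); WM=0
i=7 t=0 v=6: → [0,2); WM=0
i=8 t=11 v=1: → [10,12); WM=8; [0,2) fires=3 [2,4) fires=4
i=9 t=5 v=9: → [4,6); WM=8; [4,6) fires=1
i=10 t=4 v=8: → [4,6); WM=8
i=11 t=12 v=1: → [12,14); WM=9
i=12 t=17 v=2: → [16,18); WM=14; [10,12) fires=1 [12,14) fires=1
i=13 t=13 v=1: → [12,14); WM=14
i=14 t=18 v=1: → [18,20); WM=15
i=15 t=6 v=6: DROP (t<15-4); WM=15
i=16 t=19 v=5: → [18,20); WM=16
i=17 t=22 v=2: → [22,24); WM=19; [16,18) fires=1
i=18 t=19 v=4: → [18,20); WM=19
i=19 t=21 v=4: → [20,22); WM=19
i=20 t=23 v=6: → [22,24); WM=20; [18,20) fires=3
i=21 t=18 v=6: → [18,20); WM=20
i=22 t=24 v=2: → [24,26); WM=21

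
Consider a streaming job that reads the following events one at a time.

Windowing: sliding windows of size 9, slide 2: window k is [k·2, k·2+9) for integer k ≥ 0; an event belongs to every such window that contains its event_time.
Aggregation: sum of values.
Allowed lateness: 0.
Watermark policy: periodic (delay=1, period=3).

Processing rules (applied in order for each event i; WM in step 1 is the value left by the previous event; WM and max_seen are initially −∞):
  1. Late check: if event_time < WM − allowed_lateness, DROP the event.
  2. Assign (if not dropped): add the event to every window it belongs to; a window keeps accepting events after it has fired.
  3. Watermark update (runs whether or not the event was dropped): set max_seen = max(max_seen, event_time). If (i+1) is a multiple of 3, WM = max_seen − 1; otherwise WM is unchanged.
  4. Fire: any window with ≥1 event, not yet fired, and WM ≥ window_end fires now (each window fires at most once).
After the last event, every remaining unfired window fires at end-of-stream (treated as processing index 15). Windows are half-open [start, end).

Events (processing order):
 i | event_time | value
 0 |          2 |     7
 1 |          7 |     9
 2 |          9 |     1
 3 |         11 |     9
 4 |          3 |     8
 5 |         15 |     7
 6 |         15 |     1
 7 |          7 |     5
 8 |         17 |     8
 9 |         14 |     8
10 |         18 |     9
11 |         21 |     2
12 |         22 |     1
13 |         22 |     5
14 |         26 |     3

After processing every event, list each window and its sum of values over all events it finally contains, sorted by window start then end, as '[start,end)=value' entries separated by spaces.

[0,9)=16 [2,11)=17 [4,13)=19 [6,15)=19 [8,17)=18 [10,19)=34 [12,21)=25 [14,23)=33 [16,25)=25 [18,27)=20 [20,29)=11 [22,31)=9 [24,33)=3 [26,35)=3

i=0 t=2 v=7: → [2,11),[0,9); WM=−∞
i=1 t=7 v=9: → [6,15),[4,13),[2,11),[0,9); WM=−∞
i=2 t=9 v=1: → [8,17),[6,15),[4,13),[2,11); WM=8
i=3 t=11 v=9: → [10,19),[8,17),[6,15),[4,13); WM=8
i=4 t=3 v=8: DROP (t<8-0); WM=8
i=5 t=15 v=7: → [14,23),[12,21),[10,19),[8,17); WM=14; [0,9) fires=16 [2,11) fires=17 [4,13) fires=19
i=6 t=15 v=1: → [14,23),[12,21),[10,19),[8,17); WM=14
i=7 t=7 v=5: DROP (t<14-0); WM=14
i=8 t=17 v=8: → [16,25),[14,23),[12,21),[10,19); WM=16; [6,15) fires=19
i=9 t=14 v=8: DROP (t<16-0); WM=16
i=10 t=18 v=9: → [18,27),[16,25),[14,23),[12,21),[10,19); WM=16
i=11 t=21 v=2: → [20,29),[18,27),[16,25),[14,23); WM=20; [8,17) fires=18 [10,19) fires=34
i=12 t=22 v=1: → [22,31),[20,29),[18,27),[16,25),[14,23); WM=20
i=13 t=22 v=5: → [22,31),[20,29),[18,27),[16,25),[14,23); WM=20
i=14 t=26 v=3: → [26,35),[24,33),[22,31),[20,29),[18,27); WM=25; [12,21) fires=25 [14,23) fires=33 [16,25) fires=25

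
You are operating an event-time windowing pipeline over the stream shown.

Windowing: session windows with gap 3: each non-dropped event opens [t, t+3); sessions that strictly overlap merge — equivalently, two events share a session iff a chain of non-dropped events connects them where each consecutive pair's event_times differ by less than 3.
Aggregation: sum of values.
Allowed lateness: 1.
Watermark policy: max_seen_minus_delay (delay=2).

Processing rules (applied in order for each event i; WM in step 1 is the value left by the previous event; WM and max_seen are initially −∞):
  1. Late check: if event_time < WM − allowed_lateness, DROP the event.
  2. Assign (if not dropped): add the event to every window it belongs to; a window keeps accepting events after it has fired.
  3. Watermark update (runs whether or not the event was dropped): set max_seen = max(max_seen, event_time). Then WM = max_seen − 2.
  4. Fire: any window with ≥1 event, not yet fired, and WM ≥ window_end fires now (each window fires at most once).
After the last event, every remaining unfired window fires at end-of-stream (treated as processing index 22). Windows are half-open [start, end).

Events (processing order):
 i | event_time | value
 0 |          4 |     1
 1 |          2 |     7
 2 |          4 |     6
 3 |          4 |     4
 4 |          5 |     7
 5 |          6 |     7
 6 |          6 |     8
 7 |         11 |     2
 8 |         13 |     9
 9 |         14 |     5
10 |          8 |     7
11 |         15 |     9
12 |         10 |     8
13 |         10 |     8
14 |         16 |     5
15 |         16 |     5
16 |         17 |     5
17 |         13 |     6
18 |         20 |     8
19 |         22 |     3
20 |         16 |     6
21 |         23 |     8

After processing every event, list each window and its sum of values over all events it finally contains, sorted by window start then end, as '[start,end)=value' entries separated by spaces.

[2,9)=40 [11,20)=40 [20,26)=19

i=0 t=4 v=1: → [4,7); WM=2
i=1 t=2 v=7: → [2,7); WM=2
i=2 t=4 v=6: → [2,7); WM=2
i=3 t=4 v=4: → [2,7); WM=2
i=4 t=5 v=7: → [2,8); WM=3
i=5 t=6 v=7: → [2,9); WM=4
i=6 t=6 v=8: → [2,9); WM=4
i=7 t=11 v=2: → [11,14); WM=9
i=8 t=13 v=9: → [11,16); WM=11
i=9 t=14 v=5: → [11,17); WM=12
i=10 t=8 v=7: DROP (t<12-1); WM=12
i=11 t=15 v=9: → [11,18); WM=13
i=12 t=10 v=8: DROP (t<13-1); WM=13
i=13 t=10 v=8: DROP (t<13-1); WM=13
i=14 t=16 v=5: → [11,19); WM=14
i=15 t=16 v=5: → [11,19); WM=14
i=16 t=17 v=5: → [11,20); WM=15
i=17 t=13 v=6: DROP (t<15-1); WM=15
i=18 t=20 v=8: → [20,23); WM=18
i=19 t=22 v=3: → [20,25); WM=20
i=20 t=16 v=6: DROP (t<20-1); WM=20
i=21 t=23 v=8: → [20,26); WM=21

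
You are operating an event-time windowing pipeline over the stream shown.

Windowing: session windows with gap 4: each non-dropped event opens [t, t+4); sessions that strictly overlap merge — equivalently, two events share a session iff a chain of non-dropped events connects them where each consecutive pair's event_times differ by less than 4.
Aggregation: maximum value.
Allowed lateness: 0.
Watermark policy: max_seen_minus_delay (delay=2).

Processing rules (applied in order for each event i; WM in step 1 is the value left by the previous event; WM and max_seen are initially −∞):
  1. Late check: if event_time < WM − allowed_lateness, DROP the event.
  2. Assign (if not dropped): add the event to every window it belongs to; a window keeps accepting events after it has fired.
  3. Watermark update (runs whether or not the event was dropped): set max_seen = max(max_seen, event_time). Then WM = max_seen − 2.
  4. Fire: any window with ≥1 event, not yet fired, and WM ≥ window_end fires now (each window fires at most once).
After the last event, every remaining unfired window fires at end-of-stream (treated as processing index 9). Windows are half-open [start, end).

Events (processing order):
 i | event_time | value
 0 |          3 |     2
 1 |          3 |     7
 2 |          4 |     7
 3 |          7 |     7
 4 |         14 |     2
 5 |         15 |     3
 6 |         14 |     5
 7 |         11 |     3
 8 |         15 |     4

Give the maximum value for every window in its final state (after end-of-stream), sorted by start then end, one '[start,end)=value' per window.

i=0 t=3 v=2: → [3,7); WM=1
i=1 t=3 v=7: → [3,7); WM=1
i=2 t=4 v=7: → [3,8); WM=2
i=3 t=7 v=7: → [3,11); WM=5
i=4 t=14 v=2: → [14,18); WM=12
i=5 t=15 v=3: → [14,19); WM=13
i=6 t=14 v=5: → [14,19); WM=13
i=7 t=11 v=3: DROP (t<13-0); WM=13
i=8 t=15 v=4: → [14,19); WM=13

[3,11)=7 [14,19)=5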